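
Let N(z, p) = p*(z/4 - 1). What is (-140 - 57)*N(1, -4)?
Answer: -591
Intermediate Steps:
N(z, p) = p*(-1 + z/4) (N(z, p) = p*(z*(1/4) - 1) = p*(z/4 - 1) = p*(-1 + z/4))
(-140 - 57)*N(1, -4) = (-140 - 57)*((1/4)*(-4)*(-4 + 1)) = -197*(-4)*(-3)/4 = -197*3 = -591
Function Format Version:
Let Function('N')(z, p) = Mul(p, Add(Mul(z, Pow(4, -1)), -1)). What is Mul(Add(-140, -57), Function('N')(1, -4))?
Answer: -591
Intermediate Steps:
Function('N')(z, p) = Mul(p, Add(-1, Mul(Rational(1, 4), z))) (Function('N')(z, p) = Mul(p, Add(Mul(z, Rational(1, 4)), -1)) = Mul(p, Add(Mul(Rational(1, 4), z), -1)) = Mul(p, Add(-1, Mul(Rational(1, 4), z))))
Mul(Add(-140, -57), Function('N')(1, -4)) = Mul(Add(-140, -57), Mul(Rational(1, 4), -4, Add(-4, 1))) = Mul(-197, Mul(Rational(1, 4), -4, -3)) = Mul(-197, 3) = -591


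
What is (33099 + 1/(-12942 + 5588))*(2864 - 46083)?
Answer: -10519938734855/7354 ≈ -1.4305e+9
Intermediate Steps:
(33099 + 1/(-12942 + 5588))*(2864 - 46083) = (33099 + 1/(-7354))*(-43219) = (33099 - 1/7354)*(-43219) = (243410045/7354)*(-43219) = -10519938734855/7354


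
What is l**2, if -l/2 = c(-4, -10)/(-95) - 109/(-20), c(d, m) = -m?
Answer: 4124961/36100 ≈ 114.26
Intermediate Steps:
l = -2031/190 (l = -2*(-1*(-10)/(-95) - 109/(-20)) = -2*(10*(-1/95) - 109*(-1/20)) = -2*(-2/19 + 109/20) = -2*2031/380 = -2031/190 ≈ -10.689)
l**2 = (-2031/190)**2 = 4124961/36100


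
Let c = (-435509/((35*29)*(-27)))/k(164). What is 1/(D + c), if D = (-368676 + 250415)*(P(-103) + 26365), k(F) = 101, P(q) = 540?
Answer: -2767905/8806953910845016 ≈ -3.1429e-10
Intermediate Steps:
c = 435509/2767905 (c = -435509/((35*29)*(-27))/101 = -435509/(1015*(-27))*(1/101) = -435509/(-27405)*(1/101) = -435509*(-1/27405)*(1/101) = (435509/27405)*(1/101) = 435509/2767905 ≈ 0.15734)
D = -3181812205 (D = (-368676 + 250415)*(540 + 26365) = -118261*26905 = -3181812205)
1/(D + c) = 1/(-3181812205 + 435509/2767905) = 1/(-8806953910845016/2767905) = -2767905/8806953910845016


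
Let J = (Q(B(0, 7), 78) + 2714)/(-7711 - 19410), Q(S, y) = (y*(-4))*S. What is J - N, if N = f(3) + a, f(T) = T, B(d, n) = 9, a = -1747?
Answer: 47299118/27121 ≈ 1744.0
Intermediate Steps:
Q(S, y) = -4*S*y (Q(S, y) = (-4*y)*S = -4*S*y)
J = 94/27121 (J = (-4*9*78 + 2714)/(-7711 - 19410) = (-2808 + 2714)/(-27121) = -94*(-1/27121) = 94/27121 ≈ 0.0034660)
N = -1744 (N = 3 - 1747 = -1744)
J - N = 94/27121 - 1*(-1744) = 94/27121 + 1744 = 47299118/27121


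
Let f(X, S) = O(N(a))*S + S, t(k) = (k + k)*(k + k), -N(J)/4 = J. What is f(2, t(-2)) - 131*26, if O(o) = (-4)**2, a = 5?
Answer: -3134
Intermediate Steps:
N(J) = -4*J
t(k) = 4*k**2 (t(k) = (2*k)*(2*k) = 4*k**2)
O(o) = 16
f(X, S) = 17*S (f(X, S) = 16*S + S = 17*S)
f(2, t(-2)) - 131*26 = 17*(4*(-2)**2) - 131*26 = 17*(4*4) - 3406 = 17*16 - 3406 = 272 - 3406 = -3134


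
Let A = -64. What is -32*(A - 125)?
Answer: 6048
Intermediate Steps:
-32*(A - 125) = -32*(-64 - 125) = -32*(-189) = 6048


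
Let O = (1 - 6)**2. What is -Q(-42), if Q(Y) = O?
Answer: -25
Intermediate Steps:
O = 25 (O = (-5)**2 = 25)
Q(Y) = 25
-Q(-42) = -1*25 = -25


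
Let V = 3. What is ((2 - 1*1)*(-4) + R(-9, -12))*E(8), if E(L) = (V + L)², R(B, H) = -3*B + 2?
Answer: 3025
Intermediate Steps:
R(B, H) = 2 - 3*B
E(L) = (3 + L)²
((2 - 1*1)*(-4) + R(-9, -12))*E(8) = ((2 - 1*1)*(-4) + (2 - 3*(-9)))*(3 + 8)² = ((2 - 1)*(-4) + (2 + 27))*11² = (1*(-4) + 29)*121 = (-4 + 29)*121 = 25*121 = 3025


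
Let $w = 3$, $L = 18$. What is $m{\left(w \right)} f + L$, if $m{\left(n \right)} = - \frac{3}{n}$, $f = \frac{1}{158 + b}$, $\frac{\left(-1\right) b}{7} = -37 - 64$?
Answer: $\frac{15569}{865} \approx 17.999$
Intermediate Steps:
$b = 707$ ($b = - 7 \left(-37 - 64\right) = \left(-7\right) \left(-101\right) = 707$)
$f = \frac{1}{865}$ ($f = \frac{1}{158 + 707} = \frac{1}{865} \approx 0.0011561$)
$m{\left(w \right)} f + L = - \frac{3}{3} \cdot \frac{1}{865} + 18 = \left(-3\right) \frac{1}{3} \cdot \frac{1}{865} + 18 = \left(-1\right) \frac{1}{865} + 18 = - \frac{1}{865} + 18 = \frac{15569}{865}$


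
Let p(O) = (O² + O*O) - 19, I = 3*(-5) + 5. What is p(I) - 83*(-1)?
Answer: 264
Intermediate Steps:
I = -10 (I = -15 + 5 = -10)
p(O) = -19 + 2*O² (p(O) = (O² + O²) - 19 = 2*O² - 19 = -19 + 2*O²)
p(I) - 83*(-1) = (-19 + 2*(-10)²) - 83*(-1) = (-19 + 2*100) + 83 = (-19 + 200) + 83 = 181 + 83 = 264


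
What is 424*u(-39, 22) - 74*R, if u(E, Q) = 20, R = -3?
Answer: 8702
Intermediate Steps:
424*u(-39, 22) - 74*R = 424*20 - 74*(-3) = 8480 + 222 = 8702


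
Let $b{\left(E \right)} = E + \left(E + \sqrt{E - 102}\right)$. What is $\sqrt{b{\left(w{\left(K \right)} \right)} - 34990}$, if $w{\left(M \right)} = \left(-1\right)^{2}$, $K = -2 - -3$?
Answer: $\sqrt{-34988 + i \sqrt{101}} \approx 0.027 + 187.05 i$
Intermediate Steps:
$K = 1$ ($K = -2 + 3 = 1$)
$w{\left(M \right)} = 1$
$b{\left(E \right)} = \sqrt{-102 + E} + 2 E$ ($b{\left(E \right)} = E + \left(E + \sqrt{-102 + E}\right) = \sqrt{-102 + E} + 2 E$)
$\sqrt{b{\left(w{\left(K \right)} \right)} - 34990} = \sqrt{\left(\sqrt{-102 + 1} + 2 \cdot 1\right) - 34990} = \sqrt{\left(\sqrt{-101} + 2\right) - 34990} = \sqrt{\left(i \sqrt{101} + 2\right) - 34990} = \sqrt{\left(2 + i \sqrt{101}\right) - 34990} = \sqrt{-34988 + i \sqrt{101}}$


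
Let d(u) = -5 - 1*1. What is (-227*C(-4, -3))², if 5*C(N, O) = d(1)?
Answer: 1855044/25 ≈ 74202.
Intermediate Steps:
d(u) = -6 (d(u) = -5 - 1 = -6)
C(N, O) = -6/5 (C(N, O) = (⅕)*(-6) = -6/5)
(-227*C(-4, -3))² = (-227*(-6/5))² = (1362/5)² = 1855044/25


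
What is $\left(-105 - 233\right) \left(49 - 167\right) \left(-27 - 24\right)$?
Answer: $-2034084$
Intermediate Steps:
$\left(-105 - 233\right) \left(49 - 167\right) \left(-27 - 24\right) = - 338 \left(\left(-118\right) \left(-51\right)\right) = \left(-338\right) 6018 = -2034084$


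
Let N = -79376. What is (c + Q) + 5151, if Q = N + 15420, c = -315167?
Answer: -373972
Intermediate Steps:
Q = -63956 (Q = -79376 + 15420 = -63956)
(c + Q) + 5151 = (-315167 - 63956) + 5151 = -379123 + 5151 = -373972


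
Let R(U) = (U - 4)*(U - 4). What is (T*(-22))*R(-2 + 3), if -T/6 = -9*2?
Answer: -21384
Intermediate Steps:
T = 108 (T = -(-54)*2 = -6*(-18) = 108)
R(U) = (-4 + U)² (R(U) = (-4 + U)*(-4 + U) = (-4 + U)²)
(T*(-22))*R(-2 + 3) = (108*(-22))*(-4 + (-2 + 3))² = -2376*(-4 + 1)² = -2376*(-3)² = -2376*9 = -21384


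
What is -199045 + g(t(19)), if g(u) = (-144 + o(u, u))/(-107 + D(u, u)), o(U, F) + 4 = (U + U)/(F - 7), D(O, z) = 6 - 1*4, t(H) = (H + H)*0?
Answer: -20899577/105 ≈ -1.9904e+5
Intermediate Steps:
t(H) = 0 (t(H) = (2*H)*0 = 0)
D(O, z) = 2 (D(O, z) = 6 - 4 = 2)
o(U, F) = -4 + 2*U/(-7 + F) (o(U, F) = -4 + (U + U)/(F - 7) = -4 + (2*U)/(-7 + F) = -4 + 2*U/(-7 + F))
g(u) = 48/35 - 2*(14 - u)/(105*(-7 + u)) (g(u) = (-144 + 2*(14 + u - 2*u)/(-7 + u))/(-107 + 2) = (-144 + 2*(14 - u)/(-7 + u))/(-105) = (-144 + 2*(14 - u)/(-7 + u))*(-1/105) = 48/35 - 2*(14 - u)/(105*(-7 + u)))
-199045 + g(t(19)) = -199045 + 2*(-518 + 73*0)/(105*(-7 + 0)) = -199045 + (2/105)*(-518 + 0)/(-7) = -199045 + (2/105)*(-⅐)*(-518) = -199045 + 148/105 = -20899577/105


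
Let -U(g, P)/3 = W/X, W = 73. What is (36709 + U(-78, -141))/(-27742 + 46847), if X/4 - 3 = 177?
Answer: 8810087/4585200 ≈ 1.9214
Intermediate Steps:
X = 720 (X = 12 + 4*177 = 12 + 708 = 720)
U(g, P) = -73/240 (U(g, P) = -219/720 = -3*73/720 = -73/240)
(36709 + U(-78, -141))/(-27742 + 46847) = (36709 - 73/240)/(-27742 + 46847) = (8810087/240)/19105 = (8810087/240)*(1/19105) = 8810087/4585200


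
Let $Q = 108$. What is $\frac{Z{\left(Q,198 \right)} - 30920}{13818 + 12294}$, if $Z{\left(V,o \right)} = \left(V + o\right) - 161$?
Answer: $- \frac{30775}{26112} \approx -1.1786$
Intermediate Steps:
$Z{\left(V,o \right)} = -161 + V + o$
$\frac{Z{\left(Q,198 \right)} - 30920}{13818 + 12294} = \frac{\left(-161 + 108 + 198\right) - 30920}{13818 + 12294} = \frac{145 - 30920}{26112} = \left(-30775\right) \frac{1}{26112} = - \frac{30775}{26112}$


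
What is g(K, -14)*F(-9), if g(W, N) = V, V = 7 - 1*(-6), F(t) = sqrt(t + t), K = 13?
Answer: 39*I*sqrt(2) ≈ 55.154*I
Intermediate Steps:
F(t) = sqrt(2)*sqrt(t) (F(t) = sqrt(2*t) = sqrt(2)*sqrt(t))
V = 13 (V = 7 + 6 = 13)
g(W, N) = 13
g(K, -14)*F(-9) = 13*(sqrt(2)*sqrt(-9)) = 13*(sqrt(2)*(3*I)) = 13*(3*I*sqrt(2)) = 39*I*sqrt(2)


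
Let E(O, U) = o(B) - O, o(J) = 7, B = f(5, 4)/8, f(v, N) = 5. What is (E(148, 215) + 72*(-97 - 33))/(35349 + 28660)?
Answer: -9501/64009 ≈ -0.14843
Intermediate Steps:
B = 5/8 ≈ 0.62500
E(O, U) = 7 - O
(E(148, 215) + 72*(-97 - 33))/(35349 + 28660) = ((7 - 1*148) + 72*(-97 - 33))/(35349 + 28660) = ((7 - 148) + 72*(-130))/64009 = (-141 - 9360)*(1/64009) = -9501*1/64009 = -9501/64009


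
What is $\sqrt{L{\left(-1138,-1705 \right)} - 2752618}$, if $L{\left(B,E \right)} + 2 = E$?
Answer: $5 i \sqrt{110173} \approx 1659.6 i$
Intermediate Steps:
$L{\left(B,E \right)} = -2 + E$
$\sqrt{L{\left(-1138,-1705 \right)} - 2752618} = \sqrt{\left(-2 - 1705\right) - 2752618} = \sqrt{-1707 - 2752618} = \sqrt{-2754325} = 5 i \sqrt{110173}$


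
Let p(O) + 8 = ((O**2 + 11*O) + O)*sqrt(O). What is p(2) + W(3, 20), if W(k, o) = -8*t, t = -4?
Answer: 24 + 28*sqrt(2) ≈ 63.598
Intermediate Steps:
W(k, o) = 32 (W(k, o) = -8*(-4) = 32)
p(O) = -8 + sqrt(O)*(O**2 + 12*O) (p(O) = -8 + ((O**2 + 11*O) + O)*sqrt(O) = -8 + (O**2 + 12*O)*sqrt(O) = -8 + sqrt(O)*(O**2 + 12*O))
p(2) + W(3, 20) = (-8 + 2**(5/2) + 12*2**(3/2)) + 32 = (-8 + 4*sqrt(2) + 12*(2*sqrt(2))) + 32 = (-8 + 4*sqrt(2) + 24*sqrt(2)) + 32 = (-8 + 28*sqrt(2)) + 32 = 24 + 28*sqrt(2)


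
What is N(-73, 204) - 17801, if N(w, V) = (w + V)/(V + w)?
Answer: -17800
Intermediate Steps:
N(w, V) = 1 (N(w, V) = (V + w)/(V + w) = 1)
N(-73, 204) - 17801 = 1 - 17801 = -17800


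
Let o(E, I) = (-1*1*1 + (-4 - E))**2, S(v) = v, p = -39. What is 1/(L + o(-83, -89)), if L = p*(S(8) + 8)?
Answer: 1/5460 ≈ 0.00018315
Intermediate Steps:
o(E, I) = (-5 - E)**2 (o(E, I) = (-1*1 + (-4 - E))**2 = (-1 + (-4 - E))**2 = (-5 - E)**2)
L = -624 (L = -39*(8 + 8) = -39*16 = -624)
1/(L + o(-83, -89)) = 1/(-624 + (5 - 83)**2) = 1/(-624 + (-78)**2) = 1/(-624 + 6084) = 1/5460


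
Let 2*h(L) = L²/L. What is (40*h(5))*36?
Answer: 3600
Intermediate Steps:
h(L) = L/2 (h(L) = (L²/L)/2 = L/2)
(40*h(5))*36 = (40*((½)*5))*36 = (40*(5/2))*36 = 100*36 = 3600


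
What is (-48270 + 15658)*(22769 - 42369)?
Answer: 639195200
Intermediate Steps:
(-48270 + 15658)*(22769 - 42369) = -32612*(-19600) = 639195200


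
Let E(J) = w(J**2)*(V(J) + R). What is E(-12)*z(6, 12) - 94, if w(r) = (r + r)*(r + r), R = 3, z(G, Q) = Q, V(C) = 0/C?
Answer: 2985890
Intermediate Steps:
V(C) = 0
w(r) = 4*r**2 (w(r) = (2*r)*(2*r) = 4*r**2)
E(J) = 12*J**4 (E(J) = (4*(J**2)**2)*(0 + 3) = (4*J**4)*3 = 12*J**4)
E(-12)*z(6, 12) - 94 = (12*(-12)**4)*12 - 94 = (12*20736)*12 - 94 = 248832*12 - 94 = 2985984 - 94 = 2985890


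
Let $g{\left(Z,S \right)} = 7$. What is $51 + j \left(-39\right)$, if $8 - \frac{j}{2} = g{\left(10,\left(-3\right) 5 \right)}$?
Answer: $-27$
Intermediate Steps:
$j = 2$ ($j = 16 - 14 = 2$)
$51 + j \left(-39\right) = 51 + 2 \left(-39\right) = 51 - 78 = -27$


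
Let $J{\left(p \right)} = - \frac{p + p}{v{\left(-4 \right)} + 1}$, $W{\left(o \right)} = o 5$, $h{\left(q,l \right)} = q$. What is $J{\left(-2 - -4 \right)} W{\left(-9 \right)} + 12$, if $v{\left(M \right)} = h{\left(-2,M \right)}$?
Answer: $-168$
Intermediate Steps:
$v{\left(M \right)} = -2$
$W{\left(o \right)} = 5 o$
$J{\left(p \right)} = 2 p$ ($J{\left(p \right)} = - \frac{p + p}{-2 + 1} = - \frac{2 p}{-1} = - 2 p \left(-1\right) = - \left(-2\right) p = 2 p$)
$J{\left(-2 - -4 \right)} W{\left(-9 \right)} + 12 = 2 \left(-2 - -4\right) 5 \left(-9\right) + 12 = 2 \left(-2 + 4\right) \left(-45\right) + 12 = 2 \cdot 2 \left(-45\right) + 12 = 4 \left(-45\right) + 12 = -180 + 12 = -168$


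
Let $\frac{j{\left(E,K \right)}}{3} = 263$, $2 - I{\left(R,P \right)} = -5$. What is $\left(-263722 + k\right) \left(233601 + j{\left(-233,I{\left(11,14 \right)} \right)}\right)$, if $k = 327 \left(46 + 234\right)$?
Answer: $-40353051180$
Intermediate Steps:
$k = 91560$ ($k = 327 \cdot 280 = 91560$)
$I{\left(R,P \right)} = 7$ ($I{\left(R,P \right)} = 2 - -5 = 2 + 5 = 7$)
$j{\left(E,K \right)} = 789$ ($j{\left(E,K \right)} = 3 \cdot 263 = 789$)
$\left(-263722 + k\right) \left(233601 + j{\left(-233,I{\left(11,14 \right)} \right)}\right) = \left(-263722 + 91560\right) \left(233601 + 789\right) = \left(-172162\right) 234390 = -40353051180$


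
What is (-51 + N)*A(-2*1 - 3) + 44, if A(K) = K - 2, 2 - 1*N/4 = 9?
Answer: 597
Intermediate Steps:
N = -28 (N = 8 - 4*9 = 8 - 36 = -28)
A(K) = -2 + K
(-51 + N)*A(-2*1 - 3) + 44 = (-51 - 28)*(-2 + (-2*1 - 3)) + 44 = -79*(-2 + (-2 - 3)) + 44 = -79*(-2 - 5) + 44 = -79*(-7) + 44 = 553 + 44 = 597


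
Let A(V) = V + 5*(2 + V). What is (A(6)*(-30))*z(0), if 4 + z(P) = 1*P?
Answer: 5520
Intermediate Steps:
z(P) = -4 + P (z(P) = -4 + 1*P = -4 + P)
A(V) = 10 + 6*V (A(V) = V + (10 + 5*V) = 10 + 6*V)
(A(6)*(-30))*z(0) = ((10 + 6*6)*(-30))*(-4 + 0) = ((10 + 36)*(-30))*(-4) = (46*(-30))*(-4) = -1380*(-4) = 5520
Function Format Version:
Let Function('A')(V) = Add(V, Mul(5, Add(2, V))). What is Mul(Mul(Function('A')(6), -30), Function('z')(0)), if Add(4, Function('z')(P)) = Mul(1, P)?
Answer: 5520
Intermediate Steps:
Function('z')(P) = Add(-4, P) (Function('z')(P) = Add(-4, Mul(1, P)) = Add(-4, P))
Function('A')(V) = Add(10, Mul(6, V)) (Function('A')(V) = Add(V, Add(10, Mul(5, V))) = Add(10, Mul(6, V)))
Mul(Mul(Function('A')(6), -30), Function('z')(0)) = Mul(Mul(Add(10, Mul(6, 6)), -30), Add(-4, 0)) = Mul(Mul(Add(10, 36), -30), -4) = Mul(Mul(46, -30), -4) = Mul(-1380, -4) = 5520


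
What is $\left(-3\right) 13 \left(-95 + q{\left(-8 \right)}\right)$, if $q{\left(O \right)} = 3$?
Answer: $3588$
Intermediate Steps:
$\left(-3\right) 13 \left(-95 + q{\left(-8 \right)}\right) = \left(-3\right) 13 \left(-95 + 3\right) = \left(-39\right) \left(-92\right) = 3588$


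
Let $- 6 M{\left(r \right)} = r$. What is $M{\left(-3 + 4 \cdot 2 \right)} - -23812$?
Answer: $\frac{142867}{6} \approx 23811.0$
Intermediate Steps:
$M{\left(r \right)} = - \frac{r}{6}$
$M{\left(-3 + 4 \cdot 2 \right)} - -23812 = - \frac{-3 + 4 \cdot 2}{6} - -23812 = - \frac{-3 + 8}{6} + 23812 = \left(- \frac{1}{6}\right) 5 + 23812 = - \frac{5}{6} + 23812 = \frac{142867}{6}$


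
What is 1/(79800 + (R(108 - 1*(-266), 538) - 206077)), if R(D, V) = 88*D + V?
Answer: -1/92827 ≈ -1.0773e-5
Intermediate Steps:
R(D, V) = V + 88*D
1/(79800 + (R(108 - 1*(-266), 538) - 206077)) = 1/(79800 + ((538 + 88*(108 - 1*(-266))) - 206077)) = 1/(79800 + ((538 + 88*(108 + 266)) - 206077)) = 1/(79800 + ((538 + 88*374) - 206077)) = 1/(79800 + ((538 + 32912) - 206077)) = 1/(79800 + (33450 - 206077)) = 1/(79800 - 172627) = 1/(-92827) = -1/92827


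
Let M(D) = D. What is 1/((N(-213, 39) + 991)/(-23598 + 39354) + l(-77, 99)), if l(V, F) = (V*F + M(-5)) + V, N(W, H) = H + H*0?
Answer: -7878/60699475 ≈ -0.00012979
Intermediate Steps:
N(W, H) = H (N(W, H) = H + 0 = H)
l(V, F) = -5 + V + F*V (l(V, F) = (V*F - 5) + V = (F*V - 5) + V = (-5 + F*V) + V = -5 + V + F*V)
1/((N(-213, 39) + 991)/(-23598 + 39354) + l(-77, 99)) = 1/((39 + 991)/(-23598 + 39354) + (-5 - 77 + 99*(-77))) = 1/(1030/15756 + (-5 - 77 - 7623)) = 1/(1030*(1/15756) - 7705) = 1/(515/7878 - 7705) = 1/(-60699475/7878) = -7878/60699475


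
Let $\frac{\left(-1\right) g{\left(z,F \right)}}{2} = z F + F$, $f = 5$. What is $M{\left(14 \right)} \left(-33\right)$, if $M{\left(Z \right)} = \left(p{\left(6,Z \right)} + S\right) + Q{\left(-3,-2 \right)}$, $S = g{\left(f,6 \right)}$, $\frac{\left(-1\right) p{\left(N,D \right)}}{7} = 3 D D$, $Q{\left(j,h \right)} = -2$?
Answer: $138270$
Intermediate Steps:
$p{\left(N,D \right)} = - 21 D^{2}$ ($p{\left(N,D \right)} = - 7 \cdot 3 D D = - 7 \cdot 3 D^{2} = - 21 D^{2}$)
$g{\left(z,F \right)} = - 2 F - 2 F z$ ($g{\left(z,F \right)} = - 2 \left(z F + F\right) = - 2 \left(F z + F\right) = - 2 \left(F + F z\right) = - 2 F - 2 F z$)
$S = -72$ ($S = \left(-2\right) 6 \left(1 + 5\right) = \left(-2\right) 6 \cdot 6 = -72$)
$M{\left(Z \right)} = -74 - 21 Z^{2}$ ($M{\left(Z \right)} = \left(- 21 Z^{2} - 72\right) - 2 = \left(-72 - 21 Z^{2}\right) - 2 = -74 - 21 Z^{2}$)
$M{\left(14 \right)} \left(-33\right) = \left(-74 - 21 \cdot 14^{2}\right) \left(-33\right) = \left(-74 - 4116\right) \left(-33\right) = \left(-4190\right) \left(-33\right) = 138270$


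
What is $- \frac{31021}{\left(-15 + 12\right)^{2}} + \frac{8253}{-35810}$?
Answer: $- \frac{1110936287}{322290} \approx -3447.0$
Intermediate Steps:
$- \frac{31021}{\left(-15 + 12\right)^{2}} + \frac{8253}{-35810} = - \frac{31021}{\left(-3\right)^{2}} + 8253 \left(- \frac{1}{35810}\right) = - \frac{31021}{9} - \frac{8253}{35810} = - \frac{1110936287}{322290}$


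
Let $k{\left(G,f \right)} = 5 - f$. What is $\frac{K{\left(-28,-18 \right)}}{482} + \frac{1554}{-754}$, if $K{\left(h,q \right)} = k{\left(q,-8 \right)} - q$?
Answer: $- \frac{362827}{181714} \approx -1.9967$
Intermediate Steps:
$K{\left(h,q \right)} = 13 - q$ ($K{\left(h,q \right)} = \left(5 - -8\right) - q = \left(5 + 8\right) - q = 13 - q$)
$\frac{K{\left(-28,-18 \right)}}{482} + \frac{1554}{-754} = \frac{13 - -18}{482} + \frac{1554}{-754} = \left(13 + 18\right) \frac{1}{482} + 1554 \left(- \frac{1}{754}\right) = 31 \cdot \frac{1}{482} - \frac{777}{377} = \frac{31}{482} - \frac{777}{377} = - \frac{362827}{181714}$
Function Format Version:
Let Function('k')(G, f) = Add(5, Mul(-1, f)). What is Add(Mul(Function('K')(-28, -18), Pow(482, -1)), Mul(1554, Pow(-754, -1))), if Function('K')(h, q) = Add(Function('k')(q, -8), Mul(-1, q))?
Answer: Rational(-362827, 181714) ≈ -1.9967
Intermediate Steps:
Function('K')(h, q) = Add(13, Mul(-1, q)) (Function('K')(h, q) = Add(Add(5, Mul(-1, -8)), Mul(-1, q)) = Add(Add(5, 8), Mul(-1, q)) = Add(13, Mul(-1, q)))
Add(Mul(Function('K')(-28, -18), Pow(482, -1)), Mul(1554, Pow(-754, -1))) = Add(Mul(Add(13, Mul(-1, -18)), Pow(482, -1)), Mul(1554, Pow(-754, -1))) = Add(Mul(Add(13, 18), Rational(1, 482)), Mul(1554, Rational(-1, 754))) = Add(Mul(31, Rational(1, 482)), Rational(-777, 377)) = Add(Rational(31, 482), Rational(-777, 377)) = Rational(-362827, 181714)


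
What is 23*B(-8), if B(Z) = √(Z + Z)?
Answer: 92*I ≈ 92.0*I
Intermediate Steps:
B(Z) = √2*√Z (B(Z) = √(2*Z) = √2*√Z)
23*B(-8) = 23*(√2*√(-8)) = 23*(√2*(2*I*√2)) = 23*(4*I) = 92*I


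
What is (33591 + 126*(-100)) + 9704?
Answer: 30695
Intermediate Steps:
(33591 + 126*(-100)) + 9704 = (33591 - 12600) + 9704 = 20991 + 9704 = 30695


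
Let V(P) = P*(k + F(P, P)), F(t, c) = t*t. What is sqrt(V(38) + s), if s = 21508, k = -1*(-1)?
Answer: sqrt(76418) ≈ 276.44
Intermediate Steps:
F(t, c) = t**2
k = 1
V(P) = P*(1 + P**2)
sqrt(V(38) + s) = sqrt((38 + 38**3) + 21508) = sqrt((38 + 54872) + 21508) = sqrt(54910 + 21508) = sqrt(76418)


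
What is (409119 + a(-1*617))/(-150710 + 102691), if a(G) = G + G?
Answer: -407885/48019 ≈ -8.4942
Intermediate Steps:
a(G) = 2*G
(409119 + a(-1*617))/(-150710 + 102691) = (409119 + 2*(-1*617))/(-150710 + 102691) = (409119 + 2*(-617))/(-48019) = (409119 - 1234)*(-1/48019) = 407885*(-1/48019) = -407885/48019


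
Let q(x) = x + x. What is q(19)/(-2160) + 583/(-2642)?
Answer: -339919/1426680 ≈ -0.23826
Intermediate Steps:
q(x) = 2*x
q(19)/(-2160) + 583/(-2642) = (2*19)/(-2160) + 583/(-2642) = 38*(-1/2160) + 583*(-1/2642) = -19/1080 - 583/2642 = -339919/1426680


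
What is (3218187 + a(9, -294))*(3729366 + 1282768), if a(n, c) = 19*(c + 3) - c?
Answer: 16103745959568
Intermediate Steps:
a(n, c) = 57 + 18*c (a(n, c) = 19*(3 + c) - c = (57 + 19*c) - c = 57 + 18*c)
(3218187 + a(9, -294))*(3729366 + 1282768) = (3218187 + (57 + 18*(-294)))*(3729366 + 1282768) = (3218187 + (57 - 5292))*5012134 = (3218187 - 5235)*5012134 = 3212952*5012134 = 16103745959568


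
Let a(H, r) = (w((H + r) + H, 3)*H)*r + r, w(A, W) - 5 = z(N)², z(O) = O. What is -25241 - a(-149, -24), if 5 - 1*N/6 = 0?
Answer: -3261497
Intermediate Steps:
N = 30 (N = 30 - 6*0 = 30 + 0 = 30)
w(A, W) = 905 (w(A, W) = 5 + 30² = 5 + 900 = 905)
a(H, r) = r + 905*H*r (a(H, r) = (905*H)*r + r = 905*H*r + r = r + 905*H*r)
-25241 - a(-149, -24) = -25241 - (-24)*(1 + 905*(-149)) = -25241 - (-24)*(1 - 134845) = -25241 - (-24)*(-134844) = -25241 - 1*3236256 = -25241 - 3236256 = -3261497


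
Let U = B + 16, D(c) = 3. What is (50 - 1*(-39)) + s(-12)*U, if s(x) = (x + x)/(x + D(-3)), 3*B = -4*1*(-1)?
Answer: 1217/9 ≈ 135.22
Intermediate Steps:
B = 4/3 (B = (-4*1*(-1))/3 = (-4*(-1))/3 = (⅓)*4 = 4/3 ≈ 1.3333)
s(x) = 2*x/(3 + x) (s(x) = (x + x)/(x + 3) = (2*x)/(3 + x) = 2*x/(3 + x))
U = 52/3 (U = 4/3 + 16 = 52/3 ≈ 17.333)
(50 - 1*(-39)) + s(-12)*U = (50 - 1*(-39)) + (2*(-12)/(3 - 12))*(52/3) = (50 + 39) + (2*(-12)/(-9))*(52/3) = 89 + (2*(-12)*(-⅑))*(52/3) = 89 + (8/3)*(52/3) = 89 + 416/9 = 1217/9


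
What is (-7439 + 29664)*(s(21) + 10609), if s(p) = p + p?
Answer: 236718475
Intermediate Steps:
s(p) = 2*p
(-7439 + 29664)*(s(21) + 10609) = (-7439 + 29664)*(2*21 + 10609) = 22225*(42 + 10609) = 22225*10651 = 236718475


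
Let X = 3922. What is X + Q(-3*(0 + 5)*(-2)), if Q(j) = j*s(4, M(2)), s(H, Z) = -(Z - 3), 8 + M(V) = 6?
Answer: 4072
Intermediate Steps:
M(V) = -2 (M(V) = -8 + 6 = -2)
s(H, Z) = 3 - Z (s(H, Z) = -(-3 + Z) = 3 - Z)
Q(j) = 5*j (Q(j) = j*(3 - 1*(-2)) = j*(3 + 2) = j*5 = 5*j)
X + Q(-3*(0 + 5)*(-2)) = 3922 + 5*(-3*(0 + 5)*(-2)) = 3922 + 5*(-3*5*(-2)) = 3922 + 5*(-15*(-2)) = 3922 + 5*30 = 3922 + 150 = 4072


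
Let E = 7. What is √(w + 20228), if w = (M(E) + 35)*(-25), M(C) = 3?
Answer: 9*√238 ≈ 138.85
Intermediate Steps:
w = -950 (w = (3 + 35)*(-25) = 38*(-25) = -950)
√(w + 20228) = √(-950 + 20228) = √19278 = 9*√238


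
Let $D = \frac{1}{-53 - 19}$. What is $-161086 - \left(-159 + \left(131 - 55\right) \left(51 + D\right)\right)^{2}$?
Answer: $- \frac{4526062633}{324} \approx -1.3969 \cdot 10^{7}$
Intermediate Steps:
$D = - \frac{1}{72}$ ($D = \frac{1}{-53 + \left(-58 + 39\right)} = \frac{1}{-53 - 19} = \frac{1}{-72} = - \frac{1}{72} \approx -0.013889$)
$-161086 - \left(-159 + \left(131 - 55\right) \left(51 + D\right)\right)^{2} = -161086 - \left(-159 + \left(131 - 55\right) \left(51 - \frac{1}{72}\right)\right)^{2} = -161086 - \left(-159 + 76 \cdot \frac{3671}{72}\right)^{2} = -161086 - \left(-159 + \frac{69749}{18}\right)^{2} = -161086 - \left(\frac{66887}{18}\right)^{2} = -161086 - \frac{4473870769}{324} = - \frac{4526062633}{324}$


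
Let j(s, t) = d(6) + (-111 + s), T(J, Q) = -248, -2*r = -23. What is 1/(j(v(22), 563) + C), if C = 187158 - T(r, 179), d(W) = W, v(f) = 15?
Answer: 1/187316 ≈ 5.3386e-6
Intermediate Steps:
r = 23/2 (r = -½*(-23) = 23/2 ≈ 11.500)
j(s, t) = -105 + s (j(s, t) = 6 + (-111 + s) = -105 + s)
C = 187406 (C = 187158 - 1*(-248) = 187158 + 248 = 187406)
1/(j(v(22), 563) + C) = 1/((-105 + 15) + 187406) = 1/(-90 + 187406) = 1/187316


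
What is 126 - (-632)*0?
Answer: 126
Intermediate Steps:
126 - (-632)*0 = 126 - 79*0 = 126 + 0 = 126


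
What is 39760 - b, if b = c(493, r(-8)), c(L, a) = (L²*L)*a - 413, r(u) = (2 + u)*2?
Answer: 1437918057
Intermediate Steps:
r(u) = 4 + 2*u
c(L, a) = -413 + a*L³ (c(L, a) = L³*a - 413 = a*L³ - 413 = -413 + a*L³)
b = -1437878297 (b = -413 + (4 + 2*(-8))*493³ = -413 + (4 - 16)*119823157 = -413 - 12*119823157 = -413 - 1437877884 = -1437878297)
39760 - b = 39760 - 1*(-1437878297) = 39760 + 1437878297 = 1437918057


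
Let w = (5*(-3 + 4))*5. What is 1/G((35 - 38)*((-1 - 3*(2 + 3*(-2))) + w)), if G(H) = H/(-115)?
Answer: 115/108 ≈ 1.0648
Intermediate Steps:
w = 25 (w = (5*1)*5 = 5*5 = 25)
G(H) = -H/115 (G(H) = H*(-1/115) = -H/115)
1/G((35 - 38)*((-1 - 3*(2 + 3*(-2))) + w)) = 1/(-(35 - 38)*((-1 - 3*(2 + 3*(-2))) + 25)/115) = 1/(-(-3)*((-1 - 3*(2 - 6)) + 25)/115) = 1/(-(-3)*((-1 - 3*(-4)) + 25)/115) = 1/(-(-3)*((-1 + 12) + 25)/115) = 1/(-(-3)*(11 + 25)/115) = 1/(-(-3)*36/115) = 1/(-1/115*(-108)) = 1/(108/115) = 115/108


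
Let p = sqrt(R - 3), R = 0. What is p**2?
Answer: -3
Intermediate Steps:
p = I*sqrt(3) (p = sqrt(0 - 3) = sqrt(-3) = I*sqrt(3) ≈ 1.732*I)
p**2 = (I*sqrt(3))**2 = -3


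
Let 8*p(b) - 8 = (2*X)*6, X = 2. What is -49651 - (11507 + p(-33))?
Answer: -61162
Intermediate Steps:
p(b) = 4 (p(b) = 1 + ((2*2)*6)/8 = 1 + (4*6)/8 = 1 + (⅛)*24 = 1 + 3 = 4)
-49651 - (11507 + p(-33)) = -49651 - (11507 + 4) = -49651 - 1*11511 = -49651 - 11511 = -61162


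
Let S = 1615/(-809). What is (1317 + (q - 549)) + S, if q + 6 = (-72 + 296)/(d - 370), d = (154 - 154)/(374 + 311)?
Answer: 113655347/149665 ≈ 759.40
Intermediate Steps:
d = 0 (d = 0/685 = 0*(1/685) = 0)
S = -1615/809 (S = 1615*(-1/809) = -1615/809 ≈ -1.9963)
q = -1222/185 (q = -6 + (-72 + 296)/(0 - 370) = -6 + 224/(-370) = -6 + 224*(-1/370) = -6 - 112/185 = -1222/185 ≈ -6.6054)
(1317 + (q - 549)) + S = (1317 + (-1222/185 - 549)) - 1615/809 = (1317 - 102787/185) - 1615/809 = 140858/185 - 1615/809 = 113655347/149665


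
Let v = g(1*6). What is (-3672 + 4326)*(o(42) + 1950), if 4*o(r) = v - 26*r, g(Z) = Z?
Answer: 1097739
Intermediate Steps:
v = 6 (v = 1*6 = 6)
o(r) = 3/2 - 13*r/2 (o(r) = (6 - 26*r)/4 = 3/2 - 13*r/2)
(-3672 + 4326)*(o(42) + 1950) = (-3672 + 4326)*((3/2 - 13/2*42) + 1950) = 654*((3/2 - 273) + 1950) = 654*(-543/2 + 1950) = 654*(3357/2) = 1097739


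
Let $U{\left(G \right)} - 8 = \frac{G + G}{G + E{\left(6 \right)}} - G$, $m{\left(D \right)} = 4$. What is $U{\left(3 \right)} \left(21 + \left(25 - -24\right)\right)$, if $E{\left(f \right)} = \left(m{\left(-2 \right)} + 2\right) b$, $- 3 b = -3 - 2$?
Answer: $\frac{4970}{13} \approx 382.31$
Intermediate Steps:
$b = \frac{5}{3}$ ($b = - \frac{-3 - 2}{3} = \left(- \frac{1}{3}\right) \left(-5\right) = \frac{5}{3} \approx 1.6667$)
$E{\left(f \right)} = 10$ ($E{\left(f \right)} = \left(4 + 2\right) \frac{5}{3} = 6 \cdot \frac{5}{3} = 10$)
$U{\left(G \right)} = 8 - G + \frac{2 G}{10 + G}$ ($U{\left(G \right)} = 8 - \left(G - \frac{G + G}{G + 10}\right) = 8 - \left(G - \frac{2 G}{10 + G}\right) = 8 - G + \frac{2 G}{10 + G}$)
$U{\left(3 \right)} \left(21 + \left(25 - -24\right)\right) = \frac{80 - 3^{2}}{10 + 3} \left(21 + \left(25 - -24\right)\right) = \frac{80 - 9}{13} \left(21 + \left(25 + 24\right)\right) = \frac{80 - 9}{13} \left(21 + 49\right) = \frac{1}{13} \cdot 71 \cdot 70 = \frac{71}{13} \cdot 70 = \frac{4970}{13}$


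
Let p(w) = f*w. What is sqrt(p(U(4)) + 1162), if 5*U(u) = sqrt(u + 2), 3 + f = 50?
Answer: sqrt(29050 + 235*sqrt(6))/5 ≈ 34.424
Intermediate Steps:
f = 47 (f = -3 + 50 = 47)
U(u) = sqrt(2 + u)/5 (U(u) = sqrt(u + 2)/5 = sqrt(2 + u)/5)
p(w) = 47*w
sqrt(p(U(4)) + 1162) = sqrt(47*(sqrt(2 + 4)/5) + 1162) = sqrt(47*(sqrt(6)/5) + 1162) = sqrt(47*sqrt(6)/5 + 1162) = sqrt(1162 + 47*sqrt(6)/5)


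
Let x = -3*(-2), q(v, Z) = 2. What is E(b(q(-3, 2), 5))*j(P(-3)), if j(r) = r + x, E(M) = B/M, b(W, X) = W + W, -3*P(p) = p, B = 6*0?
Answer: 0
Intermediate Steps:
B = 0
P(p) = -p/3
b(W, X) = 2*W
E(M) = 0 (E(M) = 0/M = 0)
x = 6
j(r) = 6 + r (j(r) = r + 6 = 6 + r)
E(b(q(-3, 2), 5))*j(P(-3)) = 0*(6 - ⅓*(-3)) = 0*(6 + 1) = 0*7 = 0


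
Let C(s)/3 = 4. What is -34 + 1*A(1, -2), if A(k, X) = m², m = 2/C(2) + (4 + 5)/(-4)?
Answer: -4271/144 ≈ -29.660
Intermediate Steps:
C(s) = 12 (C(s) = 3*4 = 12)
m = -25/12 (m = 2/12 + (4 + 5)/(-4) = 2*(1/12) + 9*(-¼) = ⅙ - 9/4 = -25/12 ≈ -2.0833)
A(k, X) = 625/144 (A(k, X) = (-25/12)² = 625/144)
-34 + 1*A(1, -2) = -34 + 1*(625/144) = -34 + 625/144 = -4271/144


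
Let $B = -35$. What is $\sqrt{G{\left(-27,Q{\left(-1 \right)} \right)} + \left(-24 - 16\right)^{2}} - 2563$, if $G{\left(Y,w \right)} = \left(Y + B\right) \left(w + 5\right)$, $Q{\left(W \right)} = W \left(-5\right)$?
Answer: $-2563 + 14 \sqrt{5} \approx -2531.7$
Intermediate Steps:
$Q{\left(W \right)} = - 5 W$
$G{\left(Y,w \right)} = \left(-35 + Y\right) \left(5 + w\right)$ ($G{\left(Y,w \right)} = \left(Y - 35\right) \left(w + 5\right) = \left(-35 + Y\right) \left(5 + w\right)$)
$\sqrt{G{\left(-27,Q{\left(-1 \right)} \right)} + \left(-24 - 16\right)^{2}} - 2563 = \sqrt{\left(-175 - 35 \left(\left(-5\right) \left(-1\right)\right) + 5 \left(-27\right) - 27 \left(\left(-5\right) \left(-1\right)\right)\right) + \left(-24 - 16\right)^{2}} - 2563 = \sqrt{\left(-175 - 175 - 135 - 135\right) + \left(-40\right)^{2}} - 2563 = \sqrt{\left(-175 - 175 - 135 - 135\right) + 1600} - 2563 = \sqrt{-620 + 1600} - 2563 = \sqrt{980} - 2563 = 14 \sqrt{5} - 2563 = -2563 + 14 \sqrt{5}$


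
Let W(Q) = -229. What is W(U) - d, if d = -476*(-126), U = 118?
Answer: -60205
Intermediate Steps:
d = 59976
W(U) - d = -229 - 1*59976 = -229 - 59976 = -60205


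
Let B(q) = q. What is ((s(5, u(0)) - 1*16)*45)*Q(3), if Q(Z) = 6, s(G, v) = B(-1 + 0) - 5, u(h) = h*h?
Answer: -5940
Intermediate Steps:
u(h) = h²
s(G, v) = -6 (s(G, v) = (-1 + 0) - 5 = -1 - 5 = -6)
((s(5, u(0)) - 1*16)*45)*Q(3) = ((-6 - 1*16)*45)*6 = ((-6 - 16)*45)*6 = -22*45*6 = -990*6 = -5940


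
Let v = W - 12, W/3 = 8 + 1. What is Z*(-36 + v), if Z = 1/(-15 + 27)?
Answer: -7/4 ≈ -1.7500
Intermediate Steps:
W = 27 (W = 3*(8 + 1) = 3*9 = 27)
v = 15 (v = 27 - 12 = 15)
Z = 1/12 ≈ 0.083333
Z*(-36 + v) = (-36 + 15)/12 = (1/12)*(-21) = -7/4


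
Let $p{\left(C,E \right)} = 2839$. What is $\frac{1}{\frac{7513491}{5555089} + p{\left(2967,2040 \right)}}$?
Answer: $\frac{5555089}{15778411162} \approx 0.00035207$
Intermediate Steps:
$\frac{1}{\frac{7513491}{5555089} + p{\left(2967,2040 \right)}} = \frac{1}{\frac{7513491}{5555089} + 2839} = \frac{1}{\frac{15778411162}{5555089}} = \frac{5555089}{15778411162}$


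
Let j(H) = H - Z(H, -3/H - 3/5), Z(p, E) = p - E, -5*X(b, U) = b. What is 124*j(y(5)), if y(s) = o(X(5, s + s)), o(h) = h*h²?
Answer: 1488/5 ≈ 297.60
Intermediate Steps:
X(b, U) = -b/5
o(h) = h³
y(s) = -1 (y(s) = (-⅕*5)³ = (-1)³ = -1)
j(H) = -⅗ - 3/H (j(H) = H - (H - (-3/H - 3/5)) = H - (H - (-3/H - 3*⅕)) = H - (H - (-3/H - ⅗)) = H - (H - (-⅗ - 3/H)) = H - (H + (⅗ + 3/H)) = H - (⅗ + H + 3/H) = H + (-⅗ - H - 3/H) = -⅗ - 3/H)
124*j(y(5)) = 124*(-⅗ - 3/(-1)) = 124*(-⅗ - 3*(-1)) = 124*(-⅗ + 3) = 124*(12/5) = 1488/5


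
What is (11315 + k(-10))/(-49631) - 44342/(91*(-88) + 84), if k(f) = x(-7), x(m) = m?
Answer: 1055566605/196638022 ≈ 5.3681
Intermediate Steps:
k(f) = -7
(11315 + k(-10))/(-49631) - 44342/(91*(-88) + 84) = (11315 - 7)/(-49631) - 44342/(91*(-88) + 84) = 11308*(-1/49631) - 44342/(-8008 + 84) = -11308/49631 - 44342/(-7924) = -11308/49631 - 44342*(-1/7924) = -11308/49631 + 22171/3962 = 1055566605/196638022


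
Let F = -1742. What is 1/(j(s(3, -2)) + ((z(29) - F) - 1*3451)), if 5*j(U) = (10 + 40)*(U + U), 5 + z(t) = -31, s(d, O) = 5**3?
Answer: 1/755 ≈ 0.0013245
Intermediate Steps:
s(d, O) = 125
z(t) = -36 (z(t) = -5 - 31 = -36)
j(U) = 20*U (j(U) = ((10 + 40)*(U + U))/5 = (50*(2*U))/5 = (100*U)/5 = 20*U)
1/(j(s(3, -2)) + ((z(29) - F) - 1*3451)) = 1/(20*125 + ((-36 - 1*(-1742)) - 1*3451)) = 1/(2500 + ((-36 + 1742) - 3451)) = 1/(2500 + (1706 - 3451)) = 1/(2500 - 1745) = 1/755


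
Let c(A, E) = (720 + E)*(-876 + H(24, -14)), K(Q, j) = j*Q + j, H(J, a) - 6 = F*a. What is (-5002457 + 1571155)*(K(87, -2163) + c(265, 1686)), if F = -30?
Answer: 4368198423288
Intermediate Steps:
H(J, a) = 6 - 30*a
K(Q, j) = j + Q*j (K(Q, j) = Q*j + j = j + Q*j)
c(A, E) = -324000 - 450*E (c(A, E) = (720 + E)*(-876 + (6 - 30*(-14))) = (720 + E)*(-876 + (6 + 420)) = (720 + E)*(-876 + 426) = (720 + E)*(-450) = -324000 - 450*E)
(-5002457 + 1571155)*(K(87, -2163) + c(265, 1686)) = (-5002457 + 1571155)*(-2163*(1 + 87) + (-324000 - 450*1686)) = -3431302*(-2163*88 + (-324000 - 758700)) = -3431302*(-190344 - 1082700) = -3431302*(-1273044) = 4368198423288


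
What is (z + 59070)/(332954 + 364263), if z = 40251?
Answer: 99321/697217 ≈ 0.14245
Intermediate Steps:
(z + 59070)/(332954 + 364263) = (40251 + 59070)/(332954 + 364263) = 99321/697217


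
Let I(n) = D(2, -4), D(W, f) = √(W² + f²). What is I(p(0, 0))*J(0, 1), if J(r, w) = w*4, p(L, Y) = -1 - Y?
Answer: 8*√5 ≈ 17.889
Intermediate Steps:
I(n) = 2*√5 (I(n) = √(2² + (-4)²) = √(4 + 16) = √20 = 2*√5)
J(r, w) = 4*w
I(p(0, 0))*J(0, 1) = (2*√5)*(4*1) = (2*√5)*4 = 8*√5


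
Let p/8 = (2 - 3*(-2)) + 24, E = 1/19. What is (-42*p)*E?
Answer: -10752/19 ≈ -565.89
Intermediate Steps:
E = 1/19 ≈ 0.052632
p = 256 (p = 8*((2 - 3*(-2)) + 24) = 8*((2 + 6) + 24) = 8*(8 + 24) = 8*32 = 256)
(-42*p)*E = -42*256*(1/19) = -10752*1/19 = -10752/19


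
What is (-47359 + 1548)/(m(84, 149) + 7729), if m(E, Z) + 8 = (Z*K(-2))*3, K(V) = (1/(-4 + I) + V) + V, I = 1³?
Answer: -45811/5784 ≈ -7.9203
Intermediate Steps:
I = 1
K(V) = -⅓ + 2*V (K(V) = (1/(-4 + 1) + V) + V = (1/(-3) + V) + V = (-⅓ + V) + V = -⅓ + 2*V)
m(E, Z) = -8 - 13*Z (m(E, Z) = -8 + (Z*(-⅓ + 2*(-2)))*3 = -8 + (Z*(-⅓ - 4))*3 = -8 + (Z*(-13/3))*3 = -8 - 13*Z/3*3 = -8 - 13*Z)
(-47359 + 1548)/(m(84, 149) + 7729) = (-47359 + 1548)/((-8 - 13*149) + 7729) = -45811/((-8 - 1937) + 7729) = -45811/(-1945 + 7729) = -45811/5784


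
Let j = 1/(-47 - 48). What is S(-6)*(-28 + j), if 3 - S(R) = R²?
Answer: 87813/95 ≈ 924.35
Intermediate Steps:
S(R) = 3 - R²
j = -1/95 (j = 1/(-95) = -1/95 ≈ -0.010526)
S(-6)*(-28 + j) = (3 - 1*(-6)²)*(-28 - 1/95) = (3 - 1*36)*(-2661/95) = (3 - 36)*(-2661/95) = -33*(-2661/95) = 87813/95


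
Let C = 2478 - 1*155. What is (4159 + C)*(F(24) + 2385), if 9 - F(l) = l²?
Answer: 11784276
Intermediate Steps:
F(l) = 9 - l²
C = 2323 (C = 2478 - 155 = 2323)
(4159 + C)*(F(24) + 2385) = (4159 + 2323)*((9 - 1*24²) + 2385) = 6482*((9 - 1*576) + 2385) = 6482*((9 - 576) + 2385) = 6482*(-567 + 2385) = 6482*1818 = 11784276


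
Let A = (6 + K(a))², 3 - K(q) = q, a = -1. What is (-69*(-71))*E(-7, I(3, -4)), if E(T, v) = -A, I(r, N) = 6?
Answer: -489900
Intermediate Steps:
K(q) = 3 - q
A = 100 (A = (6 + (3 - 1*(-1)))² = (6 + (3 + 1))² = (6 + 4)² = 10² = 100)
E(T, v) = -100 (E(T, v) = -1*100 = -100)
(-69*(-71))*E(-7, I(3, -4)) = -69*(-71)*(-100) = 4899*(-100) = -489900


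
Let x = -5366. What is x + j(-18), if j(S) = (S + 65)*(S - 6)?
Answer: -6494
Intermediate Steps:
j(S) = (-6 + S)*(65 + S) (j(S) = (65 + S)*(-6 + S) = (-6 + S)*(65 + S))
x + j(-18) = -5366 + (-390 + (-18)² + 59*(-18)) = -5366 + (-390 + 324 - 1062) = -5366 - 1128 = -6494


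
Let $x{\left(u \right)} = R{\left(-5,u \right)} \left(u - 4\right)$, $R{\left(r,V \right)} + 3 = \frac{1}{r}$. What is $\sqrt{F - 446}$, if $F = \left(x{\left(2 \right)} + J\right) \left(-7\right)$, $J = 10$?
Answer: $\frac{2 i \sqrt{3505}}{5} \approx 23.681 i$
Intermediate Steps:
$R{\left(r,V \right)} = -3 + \frac{1}{r}$
$x{\left(u \right)} = \frac{64}{5} - \frac{16 u}{5}$ ($x{\left(u \right)} = \left(-3 + \frac{1}{-5}\right) \left(u - 4\right) = \left(-3 - \frac{1}{5}\right) \left(-4 + u\right) = - \frac{16 \left(-4 + u\right)}{5} = \frac{64}{5} - \frac{16 u}{5}$)
$F = - \frac{574}{5}$ ($F = \left(\left(\frac{64}{5} - \frac{32}{5}\right) + 10\right) \left(-7\right) = \left(\frac{32}{5} + 10\right) \left(-7\right) = \frac{82}{5} \left(-7\right) = - \frac{574}{5} \approx -114.8$)
$\sqrt{F - 446} = \sqrt{- \frac{574}{5} - 446} = \sqrt{- \frac{2804}{5}} = \frac{2 i \sqrt{3505}}{5}$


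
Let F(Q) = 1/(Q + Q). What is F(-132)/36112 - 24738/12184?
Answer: -29480177171/14519624064 ≈ -2.0304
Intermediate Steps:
F(Q) = 1/(2*Q)
F(-132)/36112 - 24738/12184 = ((½)/(-132))/36112 - 24738/12184 = ((½)*(-1/132))*(1/36112) - 24738*1/12184 = -1/264*1/36112 - 12369/6092 = -1/9533568 - 12369/6092 = -29480177171/14519624064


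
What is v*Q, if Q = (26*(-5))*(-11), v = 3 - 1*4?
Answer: -1430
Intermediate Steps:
v = -1 (v = 3 - 4 = -1)
Q = 1430 (Q = -130*(-11) = 1430)
v*Q = -1*1430 = -1430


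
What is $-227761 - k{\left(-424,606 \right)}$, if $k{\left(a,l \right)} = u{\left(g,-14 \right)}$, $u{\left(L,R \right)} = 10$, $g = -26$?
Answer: $-227771$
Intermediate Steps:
$k{\left(a,l \right)} = 10$
$-227761 - k{\left(-424,606 \right)} = -227761 - 10 = -227771$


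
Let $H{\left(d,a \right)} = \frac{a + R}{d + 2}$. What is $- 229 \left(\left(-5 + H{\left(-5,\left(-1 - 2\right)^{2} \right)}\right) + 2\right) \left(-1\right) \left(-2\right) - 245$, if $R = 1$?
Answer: $\frac{7967}{3} \approx 2655.7$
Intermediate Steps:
$H{\left(d,a \right)} = \frac{1 + a}{2 + d}$ ($H{\left(d,a \right)} = \frac{a + 1}{d + 2} = \frac{1 + a}{2 + d}$)
$- 229 \left(\left(-5 + H{\left(-5,\left(-1 - 2\right)^{2} \right)}\right) + 2\right) \left(-1\right) \left(-2\right) - 245 = - 229 \left(\left(-5 + \frac{1 + \left(-1 - 2\right)^{2}}{2 - 5}\right) + 2\right) \left(-1\right) \left(-2\right) - 245 = - 229 \left(\left(-5 + \frac{1 + \left(-3\right)^{2}}{-3}\right) + 2\right) \left(-1\right) \left(-2\right) - 245 = - 229 \left(\left(-5 - \frac{1 + 9}{3}\right) + 2\right) \left(-1\right) \left(-2\right) - 245 = - 229 \left(\left(-5 - \frac{10}{3}\right) + 2\right) \left(-1\right) \left(-2\right) - 245 = - 229 \left(- \frac{25}{3} + 2\right) \left(-1\right) \left(-2\right) - 245 = - 229 \left(- \frac{19}{3}\right) \left(-1\right) \left(-2\right) - 245 = - 229 \cdot \frac{19}{3} \left(-2\right) - 245 = \left(-229\right) \left(- \frac{38}{3}\right) - 245 = \frac{8702}{3} - 245 = \frac{7967}{3}$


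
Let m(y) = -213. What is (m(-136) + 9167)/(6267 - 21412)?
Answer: -8954/15145 ≈ -0.59122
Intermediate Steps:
(m(-136) + 9167)/(6267 - 21412) = (-213 + 9167)/(6267 - 21412) = 8954/(-15145) = 8954*(-1/15145) = -8954/15145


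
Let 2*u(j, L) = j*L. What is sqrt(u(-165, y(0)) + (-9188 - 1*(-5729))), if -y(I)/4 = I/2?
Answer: I*sqrt(3459) ≈ 58.813*I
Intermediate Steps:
y(I) = -2*I (y(I) = -4*I/2 = -2*I)
u(j, L) = L*j/2 (u(j, L) = (j*L)/2 = (L*j)/2 = L*j/2)
sqrt(u(-165, y(0)) + (-9188 - 1*(-5729))) = sqrt((1/2)*(-2*0)*(-165) + (-9188 - 1*(-5729))) = sqrt((1/2)*0*(-165) + (-9188 + 5729)) = sqrt(0 - 3459) = sqrt(-3459) = I*sqrt(3459)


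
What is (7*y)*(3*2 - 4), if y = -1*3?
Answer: -42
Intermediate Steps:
y = -3
(7*y)*(3*2 - 4) = (7*(-3))*(3*2 - 4) = -21*(6 - 4) = -21*2 = -42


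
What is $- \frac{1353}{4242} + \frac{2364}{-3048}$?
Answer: $- \frac{98278}{89789} \approx -1.0945$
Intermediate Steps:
$- \frac{1353}{4242} + \frac{2364}{-3048} = \left(-1353\right) \frac{1}{4242} + 2364 \left(- \frac{1}{3048}\right) = - \frac{451}{1414} - \frac{197}{254} = - \frac{98278}{89789}$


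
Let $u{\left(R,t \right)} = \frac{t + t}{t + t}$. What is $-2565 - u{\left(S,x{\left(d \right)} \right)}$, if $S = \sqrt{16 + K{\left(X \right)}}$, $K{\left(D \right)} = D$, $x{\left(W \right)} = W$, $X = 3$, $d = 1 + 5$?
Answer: $-2566$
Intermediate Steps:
$d = 6$
$S = \sqrt{19}$ ($S = \sqrt{16 + 3} = \sqrt{19} \approx 4.3589$)
$u{\left(R,t \right)} = 1$ ($u{\left(R,t \right)} = \frac{2 t}{2 t} = 2 t \frac{1}{2 t} = 1$)
$-2565 - u{\left(S,x{\left(d \right)} \right)} = -2565 - 1 = -2566$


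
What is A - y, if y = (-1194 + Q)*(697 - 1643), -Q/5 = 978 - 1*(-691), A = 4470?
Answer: -9019424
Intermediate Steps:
Q = -8345 (Q = -5*(978 - 1*(-691)) = -5*(978 + 691) = -5*1669 = -8345)
y = 9023894 (y = (-1194 - 8345)*(697 - 1643) = -9539*(-946) = 9023894)
A - y = 4470 - 1*9023894 = 4470 - 9023894 = -9019424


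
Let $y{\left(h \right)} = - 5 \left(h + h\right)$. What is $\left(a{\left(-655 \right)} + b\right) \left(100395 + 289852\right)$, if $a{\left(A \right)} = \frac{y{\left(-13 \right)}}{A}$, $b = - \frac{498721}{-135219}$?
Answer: $\frac{24123803968979}{17713689} \approx 1.3619 \cdot 10^{6}$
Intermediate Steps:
$b = \frac{498721}{135219}$ ($b = \left(-498721\right) \left(- \frac{1}{135219}\right) = \frac{498721}{135219} \approx 3.6882$)
$y{\left(h \right)} = - 10 h$ ($y{\left(h \right)} = - 5 \cdot 2 h = - 10 h$)
$a{\left(A \right)} = \frac{130}{A}$ ($a{\left(A \right)} = \frac{\left(-10\right) \left(-13\right)}{A} = \frac{130}{A}$)
$\left(a{\left(-655 \right)} + b\right) \left(100395 + 289852\right) = \left(\frac{130}{-655} + \frac{498721}{135219}\right) \left(100395 + 289852\right) = \left(130 \left(- \frac{1}{655}\right) + \frac{498721}{135219}\right) 390247 = \left(- \frac{26}{131} + \frac{498721}{135219}\right) 390247 = \frac{61816757}{17713689} \cdot 390247 = \frac{24123803968979}{17713689}$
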